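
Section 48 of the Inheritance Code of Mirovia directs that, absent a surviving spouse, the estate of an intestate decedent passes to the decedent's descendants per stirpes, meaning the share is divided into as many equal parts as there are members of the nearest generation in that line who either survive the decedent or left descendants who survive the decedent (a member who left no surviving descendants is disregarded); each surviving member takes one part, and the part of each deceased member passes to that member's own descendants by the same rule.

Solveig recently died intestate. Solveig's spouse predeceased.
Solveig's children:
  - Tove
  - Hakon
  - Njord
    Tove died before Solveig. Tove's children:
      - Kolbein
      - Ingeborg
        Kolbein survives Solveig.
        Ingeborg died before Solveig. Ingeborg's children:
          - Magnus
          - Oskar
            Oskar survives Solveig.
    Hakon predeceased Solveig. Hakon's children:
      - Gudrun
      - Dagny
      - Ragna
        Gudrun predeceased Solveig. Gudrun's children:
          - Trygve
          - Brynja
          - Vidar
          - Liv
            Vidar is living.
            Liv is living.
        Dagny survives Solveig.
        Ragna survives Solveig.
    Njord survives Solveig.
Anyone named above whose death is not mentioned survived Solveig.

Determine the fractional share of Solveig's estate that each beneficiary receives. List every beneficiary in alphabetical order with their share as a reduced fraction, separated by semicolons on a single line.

There is no surviving spouse, so the entire estate passes to Solveig's descendants per stirpes.
The estate is divided into 3 equal shares of 1/3 among Tove, Hakon, Njord.
Tove predeceased; the 1/3 allotted to Tove's branch passes to Tove's issue by representation.
The 1/3 is divided into 2 equal shares of 1/6 among Kolbein, Ingeborg.
Kolbein is living and takes 1/6.
Ingeborg predeceased; the 1/6 allotted to Ingeborg's branch passes to Ingeborg's issue by representation.
The 1/6 is divided into 2 equal shares of 1/12 among Magnus, Oskar.
Magnus is living and takes 1/12.
Oskar is living and takes 1/12.
Hakon predeceased; the 1/3 allotted to Hakon's branch passes to Hakon's issue by representation.
The 1/3 is divided into 3 equal shares of 1/9 among Gudrun, Dagny, Ragna.
Gudrun predeceased; the 1/9 allotted to Gudrun's branch passes to Gudrun's issue by representation.
The 1/9 is divided into 4 equal shares of 1/36 among Trygve, Brynja, Vidar, Liv.
Trygve is living and takes 1/36.
Brynja is living and takes 1/36.
Vidar is living and takes 1/36.
Liv is living and takes 1/36.
Dagny is living and takes 1/9.
Ragna is living and takes 1/9.
Njord is living and takes 1/3.

Brynja 1/36; Dagny 1/9; Kolbein 1/6; Liv 1/36; Magnus 1/12; Njord 1/3; Oskar 1/12; Ragna 1/9; Trygve 1/36; Vidar 1/36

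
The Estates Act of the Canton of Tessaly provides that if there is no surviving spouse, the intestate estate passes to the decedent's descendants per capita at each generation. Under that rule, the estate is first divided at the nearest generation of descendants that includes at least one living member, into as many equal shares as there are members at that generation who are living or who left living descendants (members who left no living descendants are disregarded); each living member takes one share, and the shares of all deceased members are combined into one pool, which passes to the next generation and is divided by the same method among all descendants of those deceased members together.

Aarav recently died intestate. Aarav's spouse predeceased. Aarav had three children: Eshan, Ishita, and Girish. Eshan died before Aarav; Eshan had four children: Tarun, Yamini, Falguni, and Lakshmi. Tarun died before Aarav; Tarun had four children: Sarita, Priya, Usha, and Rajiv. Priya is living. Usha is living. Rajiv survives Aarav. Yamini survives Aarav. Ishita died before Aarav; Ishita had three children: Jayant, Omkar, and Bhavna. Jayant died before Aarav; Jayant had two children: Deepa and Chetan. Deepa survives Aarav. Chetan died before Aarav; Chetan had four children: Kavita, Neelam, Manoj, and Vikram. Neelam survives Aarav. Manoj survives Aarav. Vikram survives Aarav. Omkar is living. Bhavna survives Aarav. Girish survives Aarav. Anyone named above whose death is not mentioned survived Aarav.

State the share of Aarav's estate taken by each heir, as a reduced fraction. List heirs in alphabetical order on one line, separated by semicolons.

There is no surviving spouse, so the entire estate passes to Aarav's descendants per capita at each generation.
At generation 1 (Eshan, Ishita, Girish) there are 3 shares of (1)/3 = 1/3 each.
Living: Girish — each takes 1/3.
Deceased: Eshan and Ishita. Their combined 2/3 is pooled and carried to generation 2.
At generation 2 (Tarun, Yamini, Falguni, Lakshmi, Jayant, Omkar, Bhavna) there are 7 shares of (2/3)/7 = 2/21 each.
Living: Yamini, Falguni, Lakshmi, Omkar, and Bhavna — each takes 2/21.
Deceased: Tarun and Jayant. Their combined 4/21 is pooled and carried to generation 3.
At generation 3 (Sarita, Priya, Usha, Rajiv, Deepa, Chetan) there are 6 shares of (4/21)/6 = 2/63 each.
Living: Sarita, Priya, Usha, Rajiv, and Deepa — each takes 2/63.
Deceased: Chetan. That 2/63 share is carried to generation 4.
At generation 4 (Kavita, Neelam, Manoj, Vikram) there are 4 shares of (2/63)/4 = 1/126 each.
Living: Kavita, Neelam, Manoj, and Vikram — each takes 1/126.

Bhavna 2/21; Deepa 2/63; Falguni 2/21; Girish 1/3; Kavita 1/126; Lakshmi 2/21; Manoj 1/126; Neelam 1/126; Omkar 2/21; Priya 2/63; Rajiv 2/63; Sarita 2/63; Usha 2/63; Vikram 1/126; Yamini 2/21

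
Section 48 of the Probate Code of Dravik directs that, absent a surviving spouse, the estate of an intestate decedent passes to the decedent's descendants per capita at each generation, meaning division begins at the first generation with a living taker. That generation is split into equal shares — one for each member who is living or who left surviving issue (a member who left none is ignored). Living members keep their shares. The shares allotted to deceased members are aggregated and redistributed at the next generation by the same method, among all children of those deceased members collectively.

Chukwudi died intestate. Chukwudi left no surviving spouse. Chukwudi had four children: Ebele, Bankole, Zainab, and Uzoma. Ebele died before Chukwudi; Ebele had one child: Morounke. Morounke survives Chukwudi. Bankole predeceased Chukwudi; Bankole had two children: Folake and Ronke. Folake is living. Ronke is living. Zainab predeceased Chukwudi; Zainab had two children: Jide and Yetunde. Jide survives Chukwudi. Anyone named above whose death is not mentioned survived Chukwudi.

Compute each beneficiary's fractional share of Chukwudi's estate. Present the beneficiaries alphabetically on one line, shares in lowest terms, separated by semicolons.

There is no surviving spouse, so the entire estate passes to Chukwudi's descendants per capita at each generation.
At generation 1 (Ebele, Bankole, Zainab, Uzoma) there are 4 shares of (1)/4 = 1/4 each.
Living: Uzoma — each takes 1/4.
Deceased: Ebele, Bankole, and Zainab. Their combined 3/4 is pooled and carried to generation 2.
At generation 2 (Morounke, Folake, Ronke, Jide, Yetunde) there are 5 shares of (3/4)/5 = 3/20 each.
Living: Morounke, Folake, Ronke, Jide, and Yetunde — each takes 3/20.

Folake 3/20; Jide 3/20; Morounke 3/20; Ronke 3/20; Uzoma 1/4; Yetunde 3/20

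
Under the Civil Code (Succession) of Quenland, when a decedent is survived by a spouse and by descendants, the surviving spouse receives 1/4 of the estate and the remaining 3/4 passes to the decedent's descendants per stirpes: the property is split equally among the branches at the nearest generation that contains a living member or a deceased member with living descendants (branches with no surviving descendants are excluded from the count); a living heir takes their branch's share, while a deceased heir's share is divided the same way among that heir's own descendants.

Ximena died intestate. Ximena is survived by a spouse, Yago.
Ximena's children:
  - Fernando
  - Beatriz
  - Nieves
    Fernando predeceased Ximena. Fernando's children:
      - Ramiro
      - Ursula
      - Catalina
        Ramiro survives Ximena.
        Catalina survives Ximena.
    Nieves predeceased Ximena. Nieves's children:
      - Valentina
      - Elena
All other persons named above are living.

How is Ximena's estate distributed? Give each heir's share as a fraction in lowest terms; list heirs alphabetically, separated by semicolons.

Beatriz 1/4; Catalina 1/12; Elena 1/8; Ramiro 1/12; Ursula 1/12; Valentina 1/8; Yago 1/4

Yago, as surviving spouse, takes 1/4.
The remaining 3/4 passes to Ximena's descendants per stirpes.
The 3/4 is divided into 3 equal shares of 1/4 among Fernando, Beatriz, Nieves.
Fernando predeceased; the 1/4 allotted to Fernando's branch passes to Fernando's issue by representation.
The 1/4 is divided into 3 equal shares of 1/12 among Ramiro, Ursula, Catalina.
Ramiro is living and takes 1/12.
Ursula is living and takes 1/12.
Catalina is living and takes 1/12.
Beatriz is living and takes 1/4.
Nieves predeceased; the 1/4 allotted to Nieves's branch passes to Nieves's issue by representation.
The 1/4 is divided into 2 equal shares of 1/8 among Valentina, Elena.
Valentina is living and takes 1/8.
Elena is living and takes 1/8.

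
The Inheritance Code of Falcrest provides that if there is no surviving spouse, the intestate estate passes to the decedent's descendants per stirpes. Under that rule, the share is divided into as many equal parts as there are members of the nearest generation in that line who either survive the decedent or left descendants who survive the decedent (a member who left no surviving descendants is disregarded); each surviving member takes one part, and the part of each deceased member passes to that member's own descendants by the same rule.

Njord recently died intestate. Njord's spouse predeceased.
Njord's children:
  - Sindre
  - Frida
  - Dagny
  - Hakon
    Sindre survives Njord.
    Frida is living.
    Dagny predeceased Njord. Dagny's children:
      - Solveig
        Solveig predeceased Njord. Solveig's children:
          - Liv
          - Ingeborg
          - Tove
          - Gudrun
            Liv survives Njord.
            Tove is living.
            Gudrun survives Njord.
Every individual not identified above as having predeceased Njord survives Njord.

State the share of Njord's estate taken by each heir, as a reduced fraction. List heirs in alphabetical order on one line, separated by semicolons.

Frida 1/4; Gudrun 1/16; Hakon 1/4; Ingeborg 1/16; Liv 1/16; Sindre 1/4; Tove 1/16

There is no surviving spouse, so the entire estate passes to Njord's descendants per stirpes.
The estate is divided into 4 equal shares of 1/4 among Sindre, Frida, Dagny, Hakon.
Sindre is living and takes 1/4.
Frida is living and takes 1/4.
Dagny predeceased; the 1/4 allotted to Dagny's branch passes to Dagny's issue by representation.
Solveig's line is the sole branch at this level, so the full 1/4 passes to Solveig's issue by representation.
The 1/4 is divided into 4 equal shares of 1/16 among Liv, Ingeborg, Tove, Gudrun.
Liv is living and takes 1/16.
Ingeborg is living and takes 1/16.
Tove is living and takes 1/16.
Gudrun is living and takes 1/16.
Hakon is living and takes 1/4.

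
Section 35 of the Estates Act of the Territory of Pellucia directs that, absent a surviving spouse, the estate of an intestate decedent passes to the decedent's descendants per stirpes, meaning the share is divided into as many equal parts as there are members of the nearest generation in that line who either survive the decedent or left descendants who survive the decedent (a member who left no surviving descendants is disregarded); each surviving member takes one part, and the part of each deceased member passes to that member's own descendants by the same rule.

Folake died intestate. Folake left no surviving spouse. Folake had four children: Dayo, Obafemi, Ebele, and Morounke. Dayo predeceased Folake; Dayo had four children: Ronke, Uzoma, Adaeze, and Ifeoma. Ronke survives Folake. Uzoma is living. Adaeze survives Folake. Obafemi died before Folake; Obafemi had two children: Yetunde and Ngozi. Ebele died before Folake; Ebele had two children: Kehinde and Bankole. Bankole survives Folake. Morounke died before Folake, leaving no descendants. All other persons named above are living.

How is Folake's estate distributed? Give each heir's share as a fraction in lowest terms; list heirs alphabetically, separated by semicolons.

Adaeze 1/12; Bankole 1/6; Ifeoma 1/12; Kehinde 1/6; Ngozi 1/6; Ronke 1/12; Uzoma 1/12; Yetunde 1/6

There is no surviving spouse, so the entire estate passes to Folake's descendants per stirpes.
Morounke left no surviving issue, so that branch lapses and is disregarded.
The estate is divided into 3 equal shares of 1/3 among Dayo, Obafemi, Ebele.
Dayo predeceased; the 1/3 allotted to Dayo's branch passes to Dayo's issue by representation.
The 1/3 is divided into 4 equal shares of 1/12 among Ronke, Uzoma, Adaeze, Ifeoma.
Ronke is living and takes 1/12.
Uzoma is living and takes 1/12.
Adaeze is living and takes 1/12.
Ifeoma is living and takes 1/12.
Obafemi predeceased; the 1/3 allotted to Obafemi's branch passes to Obafemi's issue by representation.
The 1/3 is divided into 2 equal shares of 1/6 among Yetunde, Ngozi.
Yetunde is living and takes 1/6.
Ngozi is living and takes 1/6.
Ebele predeceased; the 1/3 allotted to Ebele's branch passes to Ebele's issue by representation.
The 1/3 is divided into 2 equal shares of 1/6 among Kehinde, Bankole.
Kehinde is living and takes 1/6.
Bankole is living and takes 1/6.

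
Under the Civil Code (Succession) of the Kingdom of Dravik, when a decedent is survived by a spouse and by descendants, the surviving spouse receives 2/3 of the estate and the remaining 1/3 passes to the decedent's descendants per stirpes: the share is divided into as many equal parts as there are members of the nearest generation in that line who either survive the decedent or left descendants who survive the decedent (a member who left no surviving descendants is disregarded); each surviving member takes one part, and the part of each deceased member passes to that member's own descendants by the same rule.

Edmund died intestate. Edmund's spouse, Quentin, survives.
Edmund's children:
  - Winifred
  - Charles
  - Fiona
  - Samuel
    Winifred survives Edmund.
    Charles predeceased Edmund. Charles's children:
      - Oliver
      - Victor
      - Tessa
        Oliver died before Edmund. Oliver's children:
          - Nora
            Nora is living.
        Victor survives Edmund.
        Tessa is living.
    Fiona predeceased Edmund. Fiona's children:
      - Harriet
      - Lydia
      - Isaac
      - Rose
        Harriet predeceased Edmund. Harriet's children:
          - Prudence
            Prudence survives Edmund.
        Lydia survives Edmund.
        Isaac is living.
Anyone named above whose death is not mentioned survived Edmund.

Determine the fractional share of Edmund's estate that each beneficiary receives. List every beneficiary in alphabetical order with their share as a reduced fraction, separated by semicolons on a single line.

Isaac 1/48; Lydia 1/48; Nora 1/36; Prudence 1/48; Quentin 2/3; Rose 1/48; Samuel 1/12; Tessa 1/36; Victor 1/36; Winifred 1/12

Quentin, as surviving spouse, takes 2/3.
The remaining 1/3 passes to Edmund's descendants per stirpes.
The 1/3 is divided into 4 equal shares of 1/12 among Winifred, Charles, Fiona, Samuel.
Winifred is living and takes 1/12.
Charles predeceased; the 1/12 allotted to Charles's branch passes to Charles's issue by representation.
The 1/12 is divided into 3 equal shares of 1/36 among Oliver, Victor, Tessa.
Oliver predeceased; the 1/36 allotted to Oliver's branch passes to Oliver's issue by representation.
Nora is the sole taker at this level and receives the full 1/36.
Victor is living and takes 1/36.
Tessa is living and takes 1/36.
Fiona predeceased; the 1/12 allotted to Fiona's branch passes to Fiona's issue by representation.
The 1/12 is divided into 4 equal shares of 1/48 among Harriet, Lydia, Isaac, Rose.
Harriet predeceased; the 1/48 allotted to Harriet's branch passes to Harriet's issue by representation.
Prudence is the sole taker at this level and receives the full 1/48.
Lydia is living and takes 1/48.
Isaac is living and takes 1/48.
Rose is living and takes 1/48.
Samuel is living and takes 1/12.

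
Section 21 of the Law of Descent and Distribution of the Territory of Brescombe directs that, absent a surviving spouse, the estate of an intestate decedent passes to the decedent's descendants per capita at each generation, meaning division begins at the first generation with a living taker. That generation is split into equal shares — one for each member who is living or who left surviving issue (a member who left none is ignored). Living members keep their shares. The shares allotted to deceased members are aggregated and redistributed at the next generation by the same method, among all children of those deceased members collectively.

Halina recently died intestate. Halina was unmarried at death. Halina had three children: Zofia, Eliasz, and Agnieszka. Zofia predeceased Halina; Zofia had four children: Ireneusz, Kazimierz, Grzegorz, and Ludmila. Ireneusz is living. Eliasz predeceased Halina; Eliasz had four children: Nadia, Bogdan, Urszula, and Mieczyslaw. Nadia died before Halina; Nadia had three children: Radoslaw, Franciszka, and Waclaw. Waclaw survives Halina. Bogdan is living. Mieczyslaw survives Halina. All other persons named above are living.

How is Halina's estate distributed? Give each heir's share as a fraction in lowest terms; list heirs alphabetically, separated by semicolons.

There is no surviving spouse, so the entire estate passes to Halina's descendants per capita at each generation.
At generation 1 (Zofia, Eliasz, Agnieszka) there are 3 shares of (1)/3 = 1/3 each.
Living: Agnieszka — each takes 1/3.
Deceased: Zofia and Eliasz. Their combined 2/3 is pooled and carried to generation 2.
At generation 2 (Ireneusz, Kazimierz, Grzegorz, Ludmila, Nadia, Bogdan, Urszula, Mieczyslaw) there are 8 shares of (2/3)/8 = 1/12 each.
Living: Ireneusz, Kazimierz, Grzegorz, Ludmila, Bogdan, Urszula, and Mieczyslaw — each takes 1/12.
Deceased: Nadia. That 1/12 share is carried to generation 3.
At generation 3 (Radoslaw, Franciszka, Waclaw) there are 3 shares of (1/12)/3 = 1/36 each.
Living: Radoslaw, Franciszka, and Waclaw — each takes 1/36.

Agnieszka 1/3; Bogdan 1/12; Franciszka 1/36; Grzegorz 1/12; Ireneusz 1/12; Kazimierz 1/12; Ludmila 1/12; Mieczyslaw 1/12; Radoslaw 1/36; Urszula 1/12; Waclaw 1/36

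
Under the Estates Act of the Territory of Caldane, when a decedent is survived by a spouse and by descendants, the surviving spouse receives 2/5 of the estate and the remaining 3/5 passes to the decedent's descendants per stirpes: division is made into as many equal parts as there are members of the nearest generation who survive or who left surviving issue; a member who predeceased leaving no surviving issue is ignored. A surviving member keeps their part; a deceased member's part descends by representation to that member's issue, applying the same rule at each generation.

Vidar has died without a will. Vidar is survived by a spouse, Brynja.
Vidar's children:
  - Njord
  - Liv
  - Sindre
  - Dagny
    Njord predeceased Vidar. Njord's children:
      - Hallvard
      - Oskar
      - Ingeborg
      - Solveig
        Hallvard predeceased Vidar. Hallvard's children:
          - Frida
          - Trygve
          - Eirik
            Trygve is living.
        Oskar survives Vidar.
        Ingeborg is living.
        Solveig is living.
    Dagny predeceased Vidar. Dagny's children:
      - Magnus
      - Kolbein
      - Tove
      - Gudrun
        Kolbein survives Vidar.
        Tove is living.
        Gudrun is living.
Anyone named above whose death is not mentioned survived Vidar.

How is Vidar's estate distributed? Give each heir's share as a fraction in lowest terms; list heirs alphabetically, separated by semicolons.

Brynja, as surviving spouse, takes 2/5.
The remaining 3/5 passes to Vidar's descendants per stirpes.
The 3/5 is divided into 4 equal shares of 3/20 among Njord, Liv, Sindre, Dagny.
Njord predeceased; the 3/20 allotted to Njord's branch passes to Njord's issue by representation.
The 3/20 is divided into 4 equal shares of 3/80 among Hallvard, Oskar, Ingeborg, Solveig.
Hallvard predeceased; the 3/80 allotted to Hallvard's branch passes to Hallvard's issue by representation.
The 3/80 is divided into 3 equal shares of 1/80 among Frida, Trygve, Eirik.
Frida is living and takes 1/80.
Trygve is living and takes 1/80.
Eirik is living and takes 1/80.
Oskar is living and takes 3/80.
Ingeborg is living and takes 3/80.
Solveig is living and takes 3/80.
Liv is living and takes 3/20.
Sindre is living and takes 3/20.
Dagny predeceased; the 3/20 allotted to Dagny's branch passes to Dagny's issue by representation.
The 3/20 is divided into 4 equal shares of 3/80 among Magnus, Kolbein, Tove, Gudrun.
Magnus is living and takes 3/80.
Kolbein is living and takes 3/80.
Tove is living and takes 3/80.
Gudrun is living and takes 3/80.

Brynja 2/5; Eirik 1/80; Frida 1/80; Gudrun 3/80; Ingeborg 3/80; Kolbein 3/80; Liv 3/20; Magnus 3/80; Oskar 3/80; Sindre 3/20; Solveig 3/80; Tove 3/80; Trygve 1/80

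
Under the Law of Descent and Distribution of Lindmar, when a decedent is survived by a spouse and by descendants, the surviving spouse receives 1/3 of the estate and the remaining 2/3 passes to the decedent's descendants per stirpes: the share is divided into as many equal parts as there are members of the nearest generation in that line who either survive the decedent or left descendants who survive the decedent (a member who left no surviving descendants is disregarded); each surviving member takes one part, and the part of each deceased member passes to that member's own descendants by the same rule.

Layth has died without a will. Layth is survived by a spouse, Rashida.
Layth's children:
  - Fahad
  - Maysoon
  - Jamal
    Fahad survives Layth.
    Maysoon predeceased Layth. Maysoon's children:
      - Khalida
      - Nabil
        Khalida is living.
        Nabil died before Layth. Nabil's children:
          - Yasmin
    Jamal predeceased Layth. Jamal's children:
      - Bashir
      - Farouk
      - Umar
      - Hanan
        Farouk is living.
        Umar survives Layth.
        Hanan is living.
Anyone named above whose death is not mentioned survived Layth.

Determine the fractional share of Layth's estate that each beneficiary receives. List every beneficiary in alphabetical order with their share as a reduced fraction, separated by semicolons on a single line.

Rashida, as surviving spouse, takes 1/3.
The remaining 2/3 passes to Layth's descendants per stirpes.
The 2/3 is divided into 3 equal shares of 2/9 among Fahad, Maysoon, Jamal.
Fahad is living and takes 2/9.
Maysoon predeceased; the 2/9 allotted to Maysoon's branch passes to Maysoon's issue by representation.
The 2/9 is divided into 2 equal shares of 1/9 among Khalida, Nabil.
Khalida is living and takes 1/9.
Nabil predeceased; the 1/9 allotted to Nabil's branch passes to Nabil's issue by representation.
Yasmin is the sole taker at this level and receives the full 1/9.
Jamal predeceased; the 2/9 allotted to Jamal's branch passes to Jamal's issue by representation.
The 2/9 is divided into 4 equal shares of 1/18 among Bashir, Farouk, Umar, Hanan.
Bashir is living and takes 1/18.
Farouk is living and takes 1/18.
Umar is living and takes 1/18.
Hanan is living and takes 1/18.

Bashir 1/18; Fahad 2/9; Farouk 1/18; Hanan 1/18; Khalida 1/9; Rashida 1/3; Umar 1/18; Yasmin 1/9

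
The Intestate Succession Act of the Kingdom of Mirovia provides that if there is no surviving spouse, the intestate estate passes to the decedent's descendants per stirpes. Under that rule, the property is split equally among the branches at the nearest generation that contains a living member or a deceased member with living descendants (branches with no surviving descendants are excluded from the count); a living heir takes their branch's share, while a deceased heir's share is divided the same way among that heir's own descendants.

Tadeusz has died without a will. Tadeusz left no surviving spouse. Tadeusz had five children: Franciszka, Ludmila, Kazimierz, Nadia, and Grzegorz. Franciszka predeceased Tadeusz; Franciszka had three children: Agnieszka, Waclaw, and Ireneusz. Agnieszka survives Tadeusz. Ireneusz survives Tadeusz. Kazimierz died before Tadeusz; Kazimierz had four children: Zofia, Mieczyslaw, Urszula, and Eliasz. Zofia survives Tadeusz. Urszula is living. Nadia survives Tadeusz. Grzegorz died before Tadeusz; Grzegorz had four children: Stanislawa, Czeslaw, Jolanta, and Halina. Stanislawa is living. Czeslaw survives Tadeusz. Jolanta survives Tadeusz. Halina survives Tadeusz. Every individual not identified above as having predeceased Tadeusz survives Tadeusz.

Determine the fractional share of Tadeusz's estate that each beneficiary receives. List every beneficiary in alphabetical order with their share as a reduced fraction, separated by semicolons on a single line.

Agnieszka 1/15; Czeslaw 1/20; Eliasz 1/20; Halina 1/20; Ireneusz 1/15; Jolanta 1/20; Ludmila 1/5; Mieczyslaw 1/20; Nadia 1/5; Stanislawa 1/20; Urszula 1/20; Waclaw 1/15; Zofia 1/20

There is no surviving spouse, so the entire estate passes to Tadeusz's descendants per stirpes.
The estate is divided into 5 equal shares of 1/5 among Franciszka, Ludmila, Kazimierz, Nadia, Grzegorz.
Franciszka predeceased; the 1/5 allotted to Franciszka's branch passes to Franciszka's issue by representation.
The 1/5 is divided into 3 equal shares of 1/15 among Agnieszka, Waclaw, Ireneusz.
Agnieszka is living and takes 1/15.
Waclaw is living and takes 1/15.
Ireneusz is living and takes 1/15.
Ludmila is living and takes 1/5.
Kazimierz predeceased; the 1/5 allotted to Kazimierz's branch passes to Kazimierz's issue by representation.
The 1/5 is divided into 4 equal shares of 1/20 among Zofia, Mieczyslaw, Urszula, Eliasz.
Zofia is living and takes 1/20.
Mieczyslaw is living and takes 1/20.
Urszula is living and takes 1/20.
Eliasz is living and takes 1/20.
Nadia is living and takes 1/5.
Grzegorz predeceased; the 1/5 allotted to Grzegorz's branch passes to Grzegorz's issue by representation.
The 1/5 is divided into 4 equal shares of 1/20 among Stanislawa, Czeslaw, Jolanta, Halina.
Stanislawa is living and takes 1/20.
Czeslaw is living and takes 1/20.
Jolanta is living and takes 1/20.
Halina is living and takes 1/20.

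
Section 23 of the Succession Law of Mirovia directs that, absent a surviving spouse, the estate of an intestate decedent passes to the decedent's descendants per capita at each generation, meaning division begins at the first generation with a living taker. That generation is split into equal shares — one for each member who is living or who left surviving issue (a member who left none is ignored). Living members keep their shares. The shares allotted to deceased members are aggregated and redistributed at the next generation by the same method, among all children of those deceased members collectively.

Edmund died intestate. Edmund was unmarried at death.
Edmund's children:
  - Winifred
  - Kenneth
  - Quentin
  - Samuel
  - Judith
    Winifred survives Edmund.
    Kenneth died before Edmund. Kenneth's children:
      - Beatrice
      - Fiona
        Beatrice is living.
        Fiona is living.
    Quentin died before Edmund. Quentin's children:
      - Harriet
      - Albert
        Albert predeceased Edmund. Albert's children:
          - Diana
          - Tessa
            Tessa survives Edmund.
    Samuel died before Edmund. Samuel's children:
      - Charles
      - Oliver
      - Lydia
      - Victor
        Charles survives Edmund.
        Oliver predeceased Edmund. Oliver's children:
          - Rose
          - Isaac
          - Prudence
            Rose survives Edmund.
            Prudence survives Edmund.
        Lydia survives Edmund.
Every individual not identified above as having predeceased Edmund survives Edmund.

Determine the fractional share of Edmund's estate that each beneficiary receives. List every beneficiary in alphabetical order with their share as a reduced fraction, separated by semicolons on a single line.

Beatrice 3/40; Charles 3/40; Diana 3/100; Fiona 3/40; Harriet 3/40; Isaac 3/100; Judith 1/5; Lydia 3/40; Prudence 3/100; Rose 3/100; Tessa 3/100; Victor 3/40; Winifred 1/5

There is no surviving spouse, so the entire estate passes to Edmund's descendants per capita at each generation.
At generation 1 (Winifred, Kenneth, Quentin, Samuel, Judith) there are 5 shares of (1)/5 = 1/5 each.
Living: Winifred and Judith — each takes 1/5.
Deceased: Kenneth, Quentin, and Samuel. Their combined 3/5 is pooled and carried to generation 2.
At generation 2 (Beatrice, Fiona, Harriet, Albert, Charles, Oliver, Lydia, Victor) there are 8 shares of (3/5)/8 = 3/40 each.
Living: Beatrice, Fiona, Harriet, Charles, Lydia, and Victor — each takes 3/40.
Deceased: Albert and Oliver. Their combined 3/20 is pooled and carried to generation 3.
At generation 3 (Diana, Tessa, Rose, Isaac, Prudence) there are 5 shares of (3/20)/5 = 3/100 each.
Living: Diana, Tessa, Rose, Isaac, and Prudence — each takes 3/100.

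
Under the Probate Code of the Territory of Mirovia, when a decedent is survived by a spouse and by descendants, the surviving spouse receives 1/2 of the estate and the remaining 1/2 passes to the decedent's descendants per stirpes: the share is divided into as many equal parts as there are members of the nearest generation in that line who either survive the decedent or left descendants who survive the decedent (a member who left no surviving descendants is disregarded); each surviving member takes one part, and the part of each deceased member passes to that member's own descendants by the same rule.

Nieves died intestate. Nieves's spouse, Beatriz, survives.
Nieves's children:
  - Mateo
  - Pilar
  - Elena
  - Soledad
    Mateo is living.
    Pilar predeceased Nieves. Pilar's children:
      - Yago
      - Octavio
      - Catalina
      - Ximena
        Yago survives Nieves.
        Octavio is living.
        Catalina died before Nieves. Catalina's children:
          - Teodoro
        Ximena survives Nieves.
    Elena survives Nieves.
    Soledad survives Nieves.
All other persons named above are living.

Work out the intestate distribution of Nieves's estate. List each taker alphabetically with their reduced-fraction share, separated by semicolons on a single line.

Beatriz 1/2; Elena 1/8; Mateo 1/8; Octavio 1/32; Soledad 1/8; Teodoro 1/32; Ximena 1/32; Yago 1/32

Beatriz, as surviving spouse, takes 1/2.
The remaining 1/2 passes to Nieves's descendants per stirpes.
The 1/2 is divided into 4 equal shares of 1/8 among Mateo, Pilar, Elena, Soledad.
Mateo is living and takes 1/8.
Pilar predeceased; the 1/8 allotted to Pilar's branch passes to Pilar's issue by representation.
The 1/8 is divided into 4 equal shares of 1/32 among Yago, Octavio, Catalina, Ximena.
Yago is living and takes 1/32.
Octavio is living and takes 1/32.
Catalina predeceased; the 1/32 allotted to Catalina's branch passes to Catalina's issue by representation.
Teodoro is the sole taker at this level and receives the full 1/32.
Ximena is living and takes 1/32.
Elena is living and takes 1/8.
Soledad is living and takes 1/8.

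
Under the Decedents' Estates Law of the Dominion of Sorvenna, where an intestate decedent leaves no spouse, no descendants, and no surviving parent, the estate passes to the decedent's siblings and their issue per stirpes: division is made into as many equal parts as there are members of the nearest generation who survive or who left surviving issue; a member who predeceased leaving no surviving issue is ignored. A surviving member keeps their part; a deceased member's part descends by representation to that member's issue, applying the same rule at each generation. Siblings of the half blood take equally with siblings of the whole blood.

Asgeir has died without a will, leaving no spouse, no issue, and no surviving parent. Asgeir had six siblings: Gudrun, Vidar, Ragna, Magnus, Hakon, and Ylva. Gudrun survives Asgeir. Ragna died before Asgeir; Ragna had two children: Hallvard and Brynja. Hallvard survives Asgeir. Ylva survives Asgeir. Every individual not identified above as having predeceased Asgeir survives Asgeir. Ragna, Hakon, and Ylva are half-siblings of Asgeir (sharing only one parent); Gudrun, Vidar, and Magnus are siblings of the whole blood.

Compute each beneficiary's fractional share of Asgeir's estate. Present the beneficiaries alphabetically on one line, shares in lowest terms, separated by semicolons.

Brynja 1/12; Gudrun 1/6; Hakon 1/6; Hallvard 1/12; Magnus 1/6; Vidar 1/6; Ylva 1/6

No spouse, descendants, or parent survives, so the estate passes to Asgeir's siblings per stirpes.
Half-blood and whole-blood siblings take equally under the stated rule.
The estate is divided into 6 equal shares of 1/6 among Gudrun, Vidar, Ragna, Magnus, Hakon, Ylva.
Gudrun is living and takes 1/6.
Vidar is living and takes 1/6.
Ragna predeceased; the 1/6 allotted to Ragna's branch passes to Ragna's issue by representation.
The 1/6 is divided into 2 equal shares of 1/12 among Hallvard, Brynja.
Hallvard is living and takes 1/12.
Brynja is living and takes 1/12.
Magnus is living and takes 1/6.
Hakon is living and takes 1/6.
Ylva is living and takes 1/6.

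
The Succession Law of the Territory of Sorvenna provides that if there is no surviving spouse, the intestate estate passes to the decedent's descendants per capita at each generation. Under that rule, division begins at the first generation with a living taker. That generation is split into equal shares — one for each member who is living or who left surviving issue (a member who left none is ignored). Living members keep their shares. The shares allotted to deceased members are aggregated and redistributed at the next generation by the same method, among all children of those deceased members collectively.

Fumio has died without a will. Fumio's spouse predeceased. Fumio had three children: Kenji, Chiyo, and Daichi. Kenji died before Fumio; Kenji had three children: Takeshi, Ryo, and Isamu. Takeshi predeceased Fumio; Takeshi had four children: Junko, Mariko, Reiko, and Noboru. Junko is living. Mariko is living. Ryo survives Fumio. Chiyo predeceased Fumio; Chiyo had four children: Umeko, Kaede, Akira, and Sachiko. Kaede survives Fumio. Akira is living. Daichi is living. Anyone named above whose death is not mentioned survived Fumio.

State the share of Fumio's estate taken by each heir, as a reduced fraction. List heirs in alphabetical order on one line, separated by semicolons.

There is no surviving spouse, so the entire estate passes to Fumio's descendants per capita at each generation.
At generation 1 (Kenji, Chiyo, Daichi) there are 3 shares of (1)/3 = 1/3 each.
Living: Daichi — each takes 1/3.
Deceased: Kenji and Chiyo. Their combined 2/3 is pooled and carried to generation 2.
At generation 2 (Takeshi, Ryo, Isamu, Umeko, Kaede, Akira, Sachiko) there are 7 shares of (2/3)/7 = 2/21 each.
Living: Ryo, Isamu, Umeko, Kaede, Akira, and Sachiko — each takes 2/21.
Deceased: Takeshi. That 2/21 share is carried to generation 3.
At generation 3 (Junko, Mariko, Reiko, Noboru) there are 4 shares of (2/21)/4 = 1/42 each.
Living: Junko, Mariko, Reiko, and Noboru — each takes 1/42.

Akira 2/21; Daichi 1/3; Isamu 2/21; Junko 1/42; Kaede 2/21; Mariko 1/42; Noboru 1/42; Reiko 1/42; Ryo 2/21; Sachiko 2/21; Umeko 2/21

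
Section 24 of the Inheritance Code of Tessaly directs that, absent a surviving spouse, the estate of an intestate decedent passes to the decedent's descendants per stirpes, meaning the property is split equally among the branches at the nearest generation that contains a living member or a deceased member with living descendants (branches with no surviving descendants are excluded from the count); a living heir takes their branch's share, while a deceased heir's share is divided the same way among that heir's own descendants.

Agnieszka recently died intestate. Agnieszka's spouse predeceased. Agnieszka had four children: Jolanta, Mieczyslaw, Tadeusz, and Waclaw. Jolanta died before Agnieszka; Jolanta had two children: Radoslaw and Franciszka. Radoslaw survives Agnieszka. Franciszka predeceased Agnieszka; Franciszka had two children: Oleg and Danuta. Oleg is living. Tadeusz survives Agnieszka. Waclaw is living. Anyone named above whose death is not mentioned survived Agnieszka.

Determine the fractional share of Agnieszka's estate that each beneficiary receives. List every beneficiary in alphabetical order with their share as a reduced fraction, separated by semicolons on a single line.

Danuta 1/16; Mieczyslaw 1/4; Oleg 1/16; Radoslaw 1/8; Tadeusz 1/4; Waclaw 1/4

There is no surviving spouse, so the entire estate passes to Agnieszka's descendants per stirpes.
The estate is divided into 4 equal shares of 1/4 among Jolanta, Mieczyslaw, Tadeusz, Waclaw.
Jolanta predeceased; the 1/4 allotted to Jolanta's branch passes to Jolanta's issue by representation.
The 1/4 is divided into 2 equal shares of 1/8 among Radoslaw, Franciszka.
Radoslaw is living and takes 1/8.
Franciszka predeceased; the 1/8 allotted to Franciszka's branch passes to Franciszka's issue by representation.
The 1/8 is divided into 2 equal shares of 1/16 among Oleg, Danuta.
Oleg is living and takes 1/16.
Danuta is living and takes 1/16.
Mieczyslaw is living and takes 1/4.
Tadeusz is living and takes 1/4.
Waclaw is living and takes 1/4.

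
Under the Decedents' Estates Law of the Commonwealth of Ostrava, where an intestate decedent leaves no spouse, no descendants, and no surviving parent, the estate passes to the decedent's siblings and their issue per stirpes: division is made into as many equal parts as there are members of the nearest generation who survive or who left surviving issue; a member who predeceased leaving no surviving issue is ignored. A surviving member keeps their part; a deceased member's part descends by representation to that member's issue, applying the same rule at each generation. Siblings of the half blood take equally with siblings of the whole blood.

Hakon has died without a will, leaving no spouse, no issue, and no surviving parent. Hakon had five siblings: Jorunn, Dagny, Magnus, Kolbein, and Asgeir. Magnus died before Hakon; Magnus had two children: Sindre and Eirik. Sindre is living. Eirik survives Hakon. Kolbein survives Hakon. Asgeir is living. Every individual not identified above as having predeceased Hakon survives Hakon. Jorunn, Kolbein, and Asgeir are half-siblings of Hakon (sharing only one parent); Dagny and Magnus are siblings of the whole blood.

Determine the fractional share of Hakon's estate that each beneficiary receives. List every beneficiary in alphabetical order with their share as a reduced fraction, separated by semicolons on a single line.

Asgeir 1/5; Dagny 1/5; Eirik 1/10; Jorunn 1/5; Kolbein 1/5; Sindre 1/10

No spouse, descendants, or parent survives, so the estate passes to Hakon's siblings per stirpes.
Half-blood and whole-blood siblings take equally under the stated rule.
The estate is divided into 5 equal shares of 1/5 among Jorunn, Dagny, Magnus, Kolbein, Asgeir.
Jorunn is living and takes 1/5.
Dagny is living and takes 1/5.
Magnus predeceased; the 1/5 allotted to Magnus's branch passes to Magnus's issue by representation.
The 1/5 is divided into 2 equal shares of 1/10 among Sindre, Eirik.
Sindre is living and takes 1/10.
Eirik is living and takes 1/10.
Kolbein is living and takes 1/5.
Asgeir is living and takes 1/5.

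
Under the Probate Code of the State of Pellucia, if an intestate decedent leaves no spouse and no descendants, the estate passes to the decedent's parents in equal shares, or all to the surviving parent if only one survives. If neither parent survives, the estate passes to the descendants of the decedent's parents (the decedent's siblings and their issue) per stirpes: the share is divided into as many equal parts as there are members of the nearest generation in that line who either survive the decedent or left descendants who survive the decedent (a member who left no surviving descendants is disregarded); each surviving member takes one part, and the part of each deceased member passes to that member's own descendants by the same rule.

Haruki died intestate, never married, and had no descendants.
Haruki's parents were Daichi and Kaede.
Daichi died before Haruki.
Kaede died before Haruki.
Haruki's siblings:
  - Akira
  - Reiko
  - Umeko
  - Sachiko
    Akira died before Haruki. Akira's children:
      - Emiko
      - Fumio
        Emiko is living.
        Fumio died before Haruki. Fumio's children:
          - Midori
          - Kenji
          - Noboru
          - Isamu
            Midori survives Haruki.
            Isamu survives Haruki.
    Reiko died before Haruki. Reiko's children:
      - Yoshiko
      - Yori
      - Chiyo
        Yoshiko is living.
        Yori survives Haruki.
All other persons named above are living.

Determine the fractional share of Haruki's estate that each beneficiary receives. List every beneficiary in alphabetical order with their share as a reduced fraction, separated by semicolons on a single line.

Neither parent survives and there are no descendants, so the estate passes to Haruki's siblings and their issue per stirpes.
The estate is divided into 4 equal shares of 1/4 among Akira, Reiko, Umeko, Sachiko.
Akira predeceased; the 1/4 allotted to Akira's branch passes to Akira's issue by representation.
The 1/4 is divided into 2 equal shares of 1/8 among Emiko, Fumio.
Emiko is living and takes 1/8.
Fumio predeceased; the 1/8 allotted to Fumio's branch passes to Fumio's issue by representation.
The 1/8 is divided into 4 equal shares of 1/32 among Midori, Kenji, Noboru, Isamu.
Midori is living and takes 1/32.
Kenji is living and takes 1/32.
Noboru is living and takes 1/32.
Isamu is living and takes 1/32.
Reiko predeceased; the 1/4 allotted to Reiko's branch passes to Reiko's issue by representation.
The 1/4 is divided into 3 equal shares of 1/12 among Yoshiko, Yori, Chiyo.
Yoshiko is living and takes 1/12.
Yori is living and takes 1/12.
Chiyo is living and takes 1/12.
Umeko is living and takes 1/4.
Sachiko is living and takes 1/4.

Chiyo 1/12; Emiko 1/8; Isamu 1/32; Kenji 1/32; Midori 1/32; Noboru 1/32; Sachiko 1/4; Umeko 1/4; Yori 1/12; Yoshiko 1/12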